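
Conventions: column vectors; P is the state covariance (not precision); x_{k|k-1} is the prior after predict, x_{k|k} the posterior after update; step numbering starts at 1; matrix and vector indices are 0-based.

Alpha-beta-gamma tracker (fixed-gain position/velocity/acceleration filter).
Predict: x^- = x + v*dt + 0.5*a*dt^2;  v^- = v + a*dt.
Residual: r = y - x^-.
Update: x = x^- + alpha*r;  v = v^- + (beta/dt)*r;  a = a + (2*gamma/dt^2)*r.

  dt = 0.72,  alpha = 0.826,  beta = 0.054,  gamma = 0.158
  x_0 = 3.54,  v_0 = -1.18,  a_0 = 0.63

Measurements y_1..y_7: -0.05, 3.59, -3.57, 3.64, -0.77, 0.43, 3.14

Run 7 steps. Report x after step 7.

step 1: x_pred=2.8537  r=-2.9037  x^+=0.4552  v^+=-0.9442  a^+=-1.1400
step 2: x_pred=-0.5201  r=4.1101  x^+=2.8749  v^+=-1.4567  a^+=1.3654
step 3: x_pred=2.1799  r=-5.7499  x^+=-2.5695  v^+=-0.9049  a^+=-2.1396
step 4: x_pred=-3.7756  r=7.4156  x^+=2.3497  v^+=-1.8893  a^+=2.3807
step 5: x_pred=1.6065  r=-2.3765  x^+=-0.3565  v^+=-0.3534  a^+=0.9321
step 6: x_pred=-0.3693  r=0.7993  x^+=0.2909  v^+=0.3777  a^+=1.4193
step 7: x_pred=0.9307  r=2.2093  x^+=2.7556  v^+=1.5653  a^+=2.7660

x_post = 2.7556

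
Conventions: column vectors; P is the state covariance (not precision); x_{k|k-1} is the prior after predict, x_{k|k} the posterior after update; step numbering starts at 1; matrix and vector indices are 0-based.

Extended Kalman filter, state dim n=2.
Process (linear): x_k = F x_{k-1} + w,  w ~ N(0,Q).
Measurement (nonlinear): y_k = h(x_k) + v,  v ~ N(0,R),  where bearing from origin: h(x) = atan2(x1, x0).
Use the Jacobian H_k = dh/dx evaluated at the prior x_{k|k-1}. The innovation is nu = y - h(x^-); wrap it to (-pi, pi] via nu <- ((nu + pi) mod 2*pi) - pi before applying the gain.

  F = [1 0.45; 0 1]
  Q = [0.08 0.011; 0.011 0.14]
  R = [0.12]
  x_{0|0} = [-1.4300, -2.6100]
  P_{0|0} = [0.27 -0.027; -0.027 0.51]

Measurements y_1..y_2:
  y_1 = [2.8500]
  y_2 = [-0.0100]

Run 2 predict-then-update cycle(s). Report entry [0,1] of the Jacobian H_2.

step 1: x^-=[-2.6045, -2.6100]  P^-=[0.4290 0.2135; 0.2135 0.6500]  H_jac=[0.1920 -0.1916]  S=[0.1440]  K=[0.2879; -0.5803]  nu=[-1.0780]  x^+=[-2.9149, -1.9845]  P^+=[0.4170 0.2376; 0.2376 0.6015]
step 2: x^-=[-3.8079, -1.9845]  P^-=[0.8326 0.5192; 0.5192 0.7415]  H_jac=[0.1076 -0.2065]  S=[0.1382]  K=[-0.1275; -0.7038]  nu=[2.6512]  x^+=[-4.1460, -3.8504]  P^+=[0.8304 0.5068; 0.5068 0.6731]

H_jac[0,1] = -0.2065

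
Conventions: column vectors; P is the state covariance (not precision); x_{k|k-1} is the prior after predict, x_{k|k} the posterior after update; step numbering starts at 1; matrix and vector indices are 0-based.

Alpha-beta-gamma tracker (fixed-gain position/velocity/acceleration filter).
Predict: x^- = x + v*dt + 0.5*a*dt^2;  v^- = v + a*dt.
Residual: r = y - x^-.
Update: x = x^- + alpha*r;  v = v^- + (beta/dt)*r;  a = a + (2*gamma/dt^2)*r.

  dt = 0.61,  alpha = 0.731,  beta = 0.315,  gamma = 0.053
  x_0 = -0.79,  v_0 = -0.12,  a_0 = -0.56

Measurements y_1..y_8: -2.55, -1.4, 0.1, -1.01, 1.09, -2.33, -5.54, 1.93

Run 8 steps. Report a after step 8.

a_post = 0.9056

step 1: x_pred=-0.9674  r=-1.5826  x^+=-2.1243  v^+=-1.2789  a^+=-1.0108
step 2: x_pred=-3.0924  r=1.6924  x^+=-1.8553  v^+=-1.0215  a^+=-0.5287
step 3: x_pred=-2.5767  r=2.6767  x^+=-0.6200  v^+=0.0382  a^+=0.2338
step 4: x_pred=-0.5532  r=-0.4568  x^+=-0.8871  v^+=-0.0550  a^+=0.1037
step 5: x_pred=-0.9014  r=1.9914  x^+=0.5543  v^+=1.0366  a^+=0.6710
step 6: x_pred=1.3115  r=-3.6415  x^+=-1.3504  v^+=-0.4346  a^+=-0.3664
step 7: x_pred=-1.6837  r=-3.8563  x^+=-4.5027  v^+=-2.6494  a^+=-1.4649
step 8: x_pred=-6.3913  r=8.3213  x^+=-0.3084  v^+=0.7541  a^+=0.9056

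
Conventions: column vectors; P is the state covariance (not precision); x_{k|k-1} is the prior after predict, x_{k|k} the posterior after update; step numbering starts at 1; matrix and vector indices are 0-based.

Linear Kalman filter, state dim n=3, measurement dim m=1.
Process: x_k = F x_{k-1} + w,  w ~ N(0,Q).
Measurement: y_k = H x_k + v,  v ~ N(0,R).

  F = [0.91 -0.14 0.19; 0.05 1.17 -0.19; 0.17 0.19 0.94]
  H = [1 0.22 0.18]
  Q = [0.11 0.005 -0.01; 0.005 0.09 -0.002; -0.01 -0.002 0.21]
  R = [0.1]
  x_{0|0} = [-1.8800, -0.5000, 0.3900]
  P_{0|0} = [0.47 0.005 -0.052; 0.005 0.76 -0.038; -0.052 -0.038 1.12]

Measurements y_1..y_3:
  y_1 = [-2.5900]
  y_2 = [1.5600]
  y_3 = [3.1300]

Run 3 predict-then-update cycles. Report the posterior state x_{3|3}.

step 1: x^-=[-1.5667, -0.7531, -0.0480]  P^-=[0.5373 -0.1342 0.2007; -0.1342 1.1904 -0.0692; 0.2007 -0.0692 1.2108]  S=[0.7419]  K=[0.7331; 0.1553; 0.5438]  nu=[-0.8490]  x^+=[-2.1891, -0.8850, -0.5097]  P^+=[0.1385 -0.2187 -0.0950; -0.2187 1.1725 -0.1319; -0.0950 -0.1319 0.9914]
step 2: x^-=[-1.9651, -1.0480, -1.0194]  P^-=[0.3134 -0.4651 0.0529; -0.4651 1.7661 -0.1045; 0.0529 -0.1045 1.0407]  S=[0.3387]  K=[0.6512; -0.2818; 0.6415]  nu=[3.9391]  x^+=[0.6003, -2.1579, 1.5075]  P^+=[0.1697 -0.4030 -0.0886; -0.4030 1.7392 -0.0433; -0.0886 -0.0433 0.9013]
step 3: x^-=[1.1348, -2.7811, 1.1091]  P^-=[0.3915 -0.7273 -0.0036; -0.7273 2.4775 0.0938; -0.0036 0.0938 1.0043]  S=[0.3301]  K=[0.6994; -0.5008; 0.5992]  nu=[2.4074]  x^+=[2.8186, -3.9868, 2.5515]  P^+=[0.2301 -0.6116 -0.1419; -0.6116 2.3947 0.1928; -0.1419 0.1928 0.8858]

x_post = [2.8186, -3.9868, 2.5515]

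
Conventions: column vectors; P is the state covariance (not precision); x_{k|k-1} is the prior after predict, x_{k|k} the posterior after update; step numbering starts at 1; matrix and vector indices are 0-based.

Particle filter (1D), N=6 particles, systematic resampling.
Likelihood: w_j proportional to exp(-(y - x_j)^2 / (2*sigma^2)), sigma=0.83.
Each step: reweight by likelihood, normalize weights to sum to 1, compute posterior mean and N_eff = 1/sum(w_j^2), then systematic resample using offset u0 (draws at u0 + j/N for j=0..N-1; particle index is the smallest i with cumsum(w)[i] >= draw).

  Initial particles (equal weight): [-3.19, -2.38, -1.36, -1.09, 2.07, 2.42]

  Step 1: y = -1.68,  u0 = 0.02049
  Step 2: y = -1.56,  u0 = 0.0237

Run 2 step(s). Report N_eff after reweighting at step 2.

N_eff = 5.1785

step 1: w=[0.0736, 0.2698, 0.3575, 0.2991, 0.0000, 0.0000]  mean=-1.6891  Neff=3.3845  idx=[0, 1, 2, 2, 2, 3]
step 2: w=[0.0321, 0.1356, 0.2147, 0.2147, 0.2147, 0.1882]  mean=-1.5063  Neff=5.1785  idx=[0, 2, 2, 3, 4, 5]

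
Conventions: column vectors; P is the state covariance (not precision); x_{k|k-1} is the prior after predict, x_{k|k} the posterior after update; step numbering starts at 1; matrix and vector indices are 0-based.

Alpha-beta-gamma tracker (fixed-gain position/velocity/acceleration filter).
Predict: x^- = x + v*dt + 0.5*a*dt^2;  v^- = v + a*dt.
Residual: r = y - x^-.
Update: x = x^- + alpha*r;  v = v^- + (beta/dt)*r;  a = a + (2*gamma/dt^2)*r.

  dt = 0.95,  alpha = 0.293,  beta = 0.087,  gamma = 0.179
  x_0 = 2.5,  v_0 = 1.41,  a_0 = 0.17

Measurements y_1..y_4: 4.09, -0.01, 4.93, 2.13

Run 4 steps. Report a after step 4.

step 1: x_pred=3.9162  r=0.1738  x^+=3.9671  v^+=1.5874  a^+=0.2389
step 2: x_pred=5.5830  r=-5.5930  x^+=3.9442  v^+=1.3022  a^+=-1.9797
step 3: x_pred=4.2880  r=0.6420  x^+=4.4761  v^+=-0.5197  a^+=-1.7250
step 4: x_pred=3.2040  r=-1.0740  x^+=2.8893  v^+=-2.2568  a^+=-2.1510

a_post = -2.1510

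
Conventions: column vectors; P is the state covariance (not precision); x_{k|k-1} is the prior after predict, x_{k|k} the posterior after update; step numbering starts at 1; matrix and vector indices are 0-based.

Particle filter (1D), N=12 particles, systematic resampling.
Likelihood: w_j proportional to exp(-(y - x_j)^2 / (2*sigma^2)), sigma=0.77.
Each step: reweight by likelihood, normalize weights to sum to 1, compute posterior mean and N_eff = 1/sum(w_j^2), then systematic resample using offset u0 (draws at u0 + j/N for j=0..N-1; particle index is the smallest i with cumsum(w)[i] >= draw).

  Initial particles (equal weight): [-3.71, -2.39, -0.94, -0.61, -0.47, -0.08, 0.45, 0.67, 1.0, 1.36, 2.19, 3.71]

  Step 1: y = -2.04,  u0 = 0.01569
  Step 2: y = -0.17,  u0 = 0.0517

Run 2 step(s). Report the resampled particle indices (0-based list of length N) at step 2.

resampled_idx = [7, 7, 8, 8, 9, 9, 10, 10, 10, 11, 11, 11]

step 1: w=[0.0557, 0.5280, 0.2110, 0.1044, 0.0732, 0.0229, 0.0031, 0.0012, 0.0002, 0.0000, 0.0000, 0.0000]  mean=-1.7646  Neff=2.9131  idx=[0, 1, 1, 1, 1, 1, 1, 2, 2, 2, 3, 4]
step 2: w=[0.0000, 0.0042, 0.0042, 0.0042, 0.0042, 0.0042, 0.0042, 0.1644, 0.1644, 0.1644, 0.2302, 0.2512]  mean=-0.7829  Neff=5.0696  idx=[7, 7, 8, 8, 9, 9, 10, 10, 10, 11, 11, 11]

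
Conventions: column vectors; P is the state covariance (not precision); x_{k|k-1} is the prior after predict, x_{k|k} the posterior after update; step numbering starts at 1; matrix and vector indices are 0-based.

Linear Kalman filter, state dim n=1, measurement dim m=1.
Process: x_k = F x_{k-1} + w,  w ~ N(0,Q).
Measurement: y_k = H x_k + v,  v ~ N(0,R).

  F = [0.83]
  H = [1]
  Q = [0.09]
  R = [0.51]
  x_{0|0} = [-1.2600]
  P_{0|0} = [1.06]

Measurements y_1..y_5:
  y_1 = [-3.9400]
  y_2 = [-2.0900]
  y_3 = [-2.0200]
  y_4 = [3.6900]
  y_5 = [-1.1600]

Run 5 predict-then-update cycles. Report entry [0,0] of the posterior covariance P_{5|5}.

step 1: x^-=[-1.0458]  P^-=[0.8202]  S=[1.3302]  K=[0.6166]  nu=[-2.8942]  x^+=[-2.8304]  P^+=[0.3145]
step 2: x^-=[-2.3492]  P^-=[0.3066]  S=[0.8166]  K=[0.3755]  nu=[0.2592]  x^+=[-2.2519]  P^+=[0.1915]
step 3: x^-=[-1.8691]  P^-=[0.2219]  S=[0.7319]  K=[0.3032]  nu=[-0.1509]  x^+=[-1.9148]  P^+=[0.1546]
step 4: x^-=[-1.5893]  P^-=[0.1965]  S=[0.7065]  K=[0.2782]  nu=[5.2793]  x^+=[-0.1208]  P^+=[0.1419]
step 5: x^-=[-0.1003]  P^-=[0.1877]  S=[0.6977]  K=[0.2691]  nu=[-1.0597]  x^+=[-0.3854]  P^+=[0.1372]

P_post[0,0] = 0.1372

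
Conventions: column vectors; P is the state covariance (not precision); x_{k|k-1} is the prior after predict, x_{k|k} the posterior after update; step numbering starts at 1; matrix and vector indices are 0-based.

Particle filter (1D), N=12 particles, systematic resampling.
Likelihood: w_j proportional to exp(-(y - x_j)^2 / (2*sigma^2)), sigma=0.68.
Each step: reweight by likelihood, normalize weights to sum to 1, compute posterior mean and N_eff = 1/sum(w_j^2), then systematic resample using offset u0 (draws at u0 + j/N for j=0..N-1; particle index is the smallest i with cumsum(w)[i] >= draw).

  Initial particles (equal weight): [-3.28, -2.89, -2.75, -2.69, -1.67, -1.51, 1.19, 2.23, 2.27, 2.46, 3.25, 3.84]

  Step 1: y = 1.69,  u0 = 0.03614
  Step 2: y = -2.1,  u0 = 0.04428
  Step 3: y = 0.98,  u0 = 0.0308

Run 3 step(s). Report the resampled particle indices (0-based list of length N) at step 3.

step 1: w=[0.0000, 0.0000, 0.0000, 0.0000, 0.0000, 0.0000, 0.2732, 0.2612, 0.2488, 0.1886, 0.0258, 0.0024]  mean=2.0293  Neff=4.1491  idx=[6, 6, 6, 7, 7, 7, 8, 8, 8, 9, 9, 9]
step 2: w=[0.3332, 0.3332, 0.3332, 0.0001, 0.0001, 0.0001, 0.0000, 0.0000, 0.0000, 0.0000, 0.0000, 0.0000]  mean=1.1904  Neff=3.0020  idx=[0, 0, 0, 0, 1, 1, 1, 1, 2, 2, 2, 2]
step 3: w=[0.0833, 0.0833, 0.0833, 0.0833, 0.0833, 0.0833, 0.0833, 0.0833, 0.0833, 0.0833, 0.0833, 0.0833]  mean=1.1900  Neff=12.0000  idx=[0, 1, 2, 3, 4, 5, 6, 7, 8, 9, 10, 11]

resampled_idx = [0, 1, 2, 3, 4, 5, 6, 7, 8, 9, 10, 11]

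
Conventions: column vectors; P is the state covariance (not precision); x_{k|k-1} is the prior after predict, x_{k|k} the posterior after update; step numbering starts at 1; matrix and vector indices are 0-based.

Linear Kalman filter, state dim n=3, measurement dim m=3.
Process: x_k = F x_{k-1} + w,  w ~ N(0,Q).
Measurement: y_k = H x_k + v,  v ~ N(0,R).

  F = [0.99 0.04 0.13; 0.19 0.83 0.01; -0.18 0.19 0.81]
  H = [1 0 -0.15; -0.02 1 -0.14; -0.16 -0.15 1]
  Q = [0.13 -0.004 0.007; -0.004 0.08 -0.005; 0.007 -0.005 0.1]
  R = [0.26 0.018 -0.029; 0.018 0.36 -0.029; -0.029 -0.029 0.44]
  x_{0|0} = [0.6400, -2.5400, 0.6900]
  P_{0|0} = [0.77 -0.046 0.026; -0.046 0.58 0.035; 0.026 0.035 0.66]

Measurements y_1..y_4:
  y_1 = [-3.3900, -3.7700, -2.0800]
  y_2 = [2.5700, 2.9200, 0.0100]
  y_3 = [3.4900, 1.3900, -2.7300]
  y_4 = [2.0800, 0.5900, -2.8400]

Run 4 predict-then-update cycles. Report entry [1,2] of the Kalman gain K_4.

step 1: x^-=[0.6217, -1.9797, -0.0389]  P^-=[0.9002 0.1275 -0.0424; 0.1275 0.4936 0.0982; -0.0424 0.0982 0.5852]  S=[1.1861 0.1309 -0.3211; 0.1309 0.8326 -0.1019; -0.3211 -0.1019 1.0496]  K=[0.7735 0.0223 0.0430; 0.0521 0.5743 0.0753; 0.0349 0.0847 0.5689]  nu=[-4.0175, -1.7833, -2.2386]  x^+=[-2.6220, -3.3818, -1.6040]  P^+=[0.2052 0.0295 0.0331; 0.0295 0.2133 0.0517; 0.0331 0.0517 0.2599]
step 2: x^-=[-2.9395, -3.3211, -1.4698]  P^-=[0.3473 0.0732 0.0335; 0.0732 0.2447 0.0603; 0.0335 0.0603 0.2891]  S=[0.6037 0.0767 -0.1033; 0.0767 0.5909 -0.0549; -0.1033 -0.0549 0.7182]  K=[0.5691 0.0339 0.0384; 0.0658 0.3940 0.0561; 0.0429 0.0634 0.3935]  nu=[5.2891, 5.9765, 0.5113]  x^+=[0.2929, -0.5896, -0.6630]  P^+=[0.1517 0.0283 0.0279; 0.0283 0.1473 0.0380; 0.0279 0.0380 0.1802]
step 3: x^-=[0.1802, -0.4403, -0.7018]  P^-=[0.2917 0.0582 0.0291; 0.0582 0.1966 0.0411; 0.0291 0.0411 0.2301]  S=[0.5482 0.0650 -0.0882; 0.0650 0.5476 -0.0568; -0.0882 -0.0568 0.6631]  K=[0.5261 0.0291 0.0328; 0.0607 0.3435 0.0410; 0.0393 0.0458 0.3398]  nu=[3.2046, 1.7357, -2.0654]  x^+=[1.8487, 0.2657, -1.1980]  P^+=[0.1400 0.0252 0.0245; 0.0252 0.1282 0.0296; 0.0245 0.0296 0.1554]
step 4: x^-=[1.6851, 0.5598, -1.2527]  P^-=[0.2787 0.0518 0.0247; 0.0518 0.1819 0.0325; 0.0247 0.0325 0.2114]  S=[0.5360 0.0604 -0.0870; 0.0604 0.5351 -0.0599; -0.0870 -0.0599 0.6474]  K=[0.5149 0.0250 0.0288; 0.0560 0.3269 0.0330; 0.0350 0.0365 0.3209]  nu=[0.2070, -0.1115, -1.2337]  x^+=[1.7533, 0.4942, -1.6454]  P^+=[0.1368 0.0233 0.0224; 0.0233 0.1218 0.0254; 0.0224 0.0254 0.1465]

K[1,2] = 0.0330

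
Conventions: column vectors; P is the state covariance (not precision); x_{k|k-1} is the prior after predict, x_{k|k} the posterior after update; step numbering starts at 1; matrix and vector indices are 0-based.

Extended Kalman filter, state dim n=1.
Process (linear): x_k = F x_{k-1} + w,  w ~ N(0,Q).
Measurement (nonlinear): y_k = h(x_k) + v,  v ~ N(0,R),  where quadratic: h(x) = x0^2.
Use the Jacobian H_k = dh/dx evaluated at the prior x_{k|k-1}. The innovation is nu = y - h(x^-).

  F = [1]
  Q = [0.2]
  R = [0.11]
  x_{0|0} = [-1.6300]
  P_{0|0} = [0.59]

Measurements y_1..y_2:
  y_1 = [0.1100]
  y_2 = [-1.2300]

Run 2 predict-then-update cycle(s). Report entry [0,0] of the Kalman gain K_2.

step 1: x^-=[-1.6300]  P^-=[0.7900]  H_jac=[-3.2600]  S=[8.5058]  K=[-0.3028]  nu=[-2.5469]  x^+=[-0.8588]  P^+=[0.0102]
step 2: x^-=[-0.8588]  P^-=[0.2102]  H_jac=[-1.7177]  S=[0.7302]  K=[-0.4945]  nu=[-1.9676]  x^+=[0.1141]  P^+=[0.0317]

K[0,0] = -0.4945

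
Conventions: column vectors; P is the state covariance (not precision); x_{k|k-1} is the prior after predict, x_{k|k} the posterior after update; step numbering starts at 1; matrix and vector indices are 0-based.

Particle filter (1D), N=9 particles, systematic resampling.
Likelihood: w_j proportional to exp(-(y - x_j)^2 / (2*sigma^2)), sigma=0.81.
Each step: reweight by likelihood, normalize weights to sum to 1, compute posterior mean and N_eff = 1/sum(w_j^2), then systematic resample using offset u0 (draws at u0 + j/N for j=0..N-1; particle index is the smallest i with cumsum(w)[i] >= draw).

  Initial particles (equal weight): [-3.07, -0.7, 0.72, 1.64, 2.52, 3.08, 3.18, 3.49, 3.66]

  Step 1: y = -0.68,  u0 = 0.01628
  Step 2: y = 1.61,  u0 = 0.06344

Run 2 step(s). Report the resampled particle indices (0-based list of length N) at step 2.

step 1: w=[0.0103, 0.7971, 0.1791, 0.0132, 0.0003, 0.0000, 0.0000, 0.0000, 0.0000]  mean=-0.4380  Neff=1.4975  idx=[1, 1, 1, 1, 1, 1, 1, 1, 2]
step 2: w=[0.0251, 0.0251, 0.0251, 0.0251, 0.0251, 0.0251, 0.0251, 0.0251, 0.7995]  mean=0.4354  Neff=1.5521  idx=[2, 6, 8, 8, 8, 8, 8, 8, 8]

resampled_idx = [2, 6, 8, 8, 8, 8, 8, 8, 8]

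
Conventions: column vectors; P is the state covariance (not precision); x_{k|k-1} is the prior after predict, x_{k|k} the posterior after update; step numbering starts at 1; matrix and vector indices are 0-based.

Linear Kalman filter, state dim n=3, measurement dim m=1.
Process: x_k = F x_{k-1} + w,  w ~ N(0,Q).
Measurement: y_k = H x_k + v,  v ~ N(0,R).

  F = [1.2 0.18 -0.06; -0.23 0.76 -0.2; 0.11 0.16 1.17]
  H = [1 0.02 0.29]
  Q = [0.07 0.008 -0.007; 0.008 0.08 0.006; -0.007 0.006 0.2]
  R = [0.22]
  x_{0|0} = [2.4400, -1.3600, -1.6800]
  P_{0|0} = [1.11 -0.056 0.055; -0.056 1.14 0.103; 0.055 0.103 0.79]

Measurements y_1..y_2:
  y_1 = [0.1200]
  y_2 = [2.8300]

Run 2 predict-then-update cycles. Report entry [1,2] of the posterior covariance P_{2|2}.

step 1: x^-=[2.7840, -1.2588, -1.9148]  P^-=[1.6738 -0.2025 0.2026; -0.2025 0.8221 0.0013; 0.2026 0.0013 1.3748]  S=[2.1192]  K=[0.8157; -0.0876; 0.2837]  nu=[-2.0835]  x^+=[1.0846, -1.0762, -2.5060]  P^+=[0.2639 -0.0511 -0.2879; -0.0511 0.8058 0.0540; -0.2879 0.0540 1.2042]
step 2: x^-=[1.2581, -0.5662, -2.9849]  P^-=[0.4988 0.0761 -0.4357; 0.0761 0.5825 -0.0567; -0.4357 -0.0567 1.8166]  S=[0.6214]  K=[0.6017; 0.1147; 0.1448]  nu=[2.4488]  x^+=[2.7316, -0.2853, -2.6304]  P^+=[0.2738 0.0332 -0.4898; 0.0332 0.5743 -0.0671; -0.4898 -0.0671 1.8035]

P_post[1,2] = -0.0671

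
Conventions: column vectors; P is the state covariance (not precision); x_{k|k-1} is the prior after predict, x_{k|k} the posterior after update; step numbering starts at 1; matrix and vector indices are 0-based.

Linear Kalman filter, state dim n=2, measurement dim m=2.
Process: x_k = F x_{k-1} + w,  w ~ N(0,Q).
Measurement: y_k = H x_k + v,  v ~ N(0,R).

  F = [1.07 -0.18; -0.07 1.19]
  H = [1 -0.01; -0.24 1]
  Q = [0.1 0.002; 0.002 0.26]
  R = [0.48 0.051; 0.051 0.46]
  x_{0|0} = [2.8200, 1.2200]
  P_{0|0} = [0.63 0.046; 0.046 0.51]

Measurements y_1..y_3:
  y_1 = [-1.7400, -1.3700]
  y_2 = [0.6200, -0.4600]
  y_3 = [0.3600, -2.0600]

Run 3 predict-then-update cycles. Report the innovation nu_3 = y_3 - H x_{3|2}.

innov = [-0.1679, -1.4833]

step 1: x^-=[2.7978, 1.2544]  P^-=[0.8201 -0.0953; -0.0953 0.9776]  S=[1.3021 -0.2511; -0.2511 1.5306]  K=[0.6132 -0.0902; 0.0469 0.6614]  nu=[-4.5253, -1.9529]  x^+=[0.1994, -0.2492]  P^+=[0.2903 0.0594; 0.0594 0.3209]
step 2: x^-=[0.2582, -0.3105]  P^-=[0.4199 -0.0121; -0.0121 0.7059]  S=[0.9002 -0.0689; -0.0689 1.1959]  K=[0.4614 -0.0678; 0.0242 0.5941]  nu=[0.3587, -0.0875]  x^+=[0.4296, -0.3538]  P^+=[0.2185 0.0448; 0.0448 0.2853]
step 3: x^-=[0.5234, -0.4511]  P^-=[0.3421 -0.0179; -0.0179 0.6576]  S=[0.8225 -0.0556; -0.0556 1.1459]  K=[0.4116 -0.0673; 0.0093 0.5781]  nu=[-0.1679, -1.4833]  x^+=[0.5541, -1.3101]  P^+=[0.1945 0.0367; 0.0367 0.2752]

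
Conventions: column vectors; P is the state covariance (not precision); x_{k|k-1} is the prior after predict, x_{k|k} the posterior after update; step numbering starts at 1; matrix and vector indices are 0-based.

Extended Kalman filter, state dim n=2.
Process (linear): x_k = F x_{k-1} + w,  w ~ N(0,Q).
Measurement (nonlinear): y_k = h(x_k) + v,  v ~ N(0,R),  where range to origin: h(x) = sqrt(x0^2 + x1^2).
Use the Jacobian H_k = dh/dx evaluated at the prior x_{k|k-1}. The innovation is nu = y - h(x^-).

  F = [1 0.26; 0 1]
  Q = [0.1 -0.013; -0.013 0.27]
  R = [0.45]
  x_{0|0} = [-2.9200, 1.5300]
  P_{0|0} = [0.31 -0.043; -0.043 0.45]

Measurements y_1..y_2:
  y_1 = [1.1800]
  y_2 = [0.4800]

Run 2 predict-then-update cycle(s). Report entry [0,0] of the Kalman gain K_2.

step 1: x^-=[-2.5222, 1.5300]  P^-=[0.4181 0.0610; 0.0610 0.7200]  H_jac=[-0.8550 0.5186]  S=[0.8952]  K=[-0.3639; 0.3589]  nu=[-1.7700]  x^+=[-1.8780, 0.8948]  P^+=[0.2995 0.1779; 0.1779 0.6047]
step 2: x^-=[-1.6454, 0.8948]  P^-=[0.5329 0.3221; 0.3221 0.8747]  H_jac=[-0.8785 0.4777]  S=[0.7905]  K=[-0.3975; 0.1706]  nu=[-1.3929]  x^+=[-1.0917, 0.6571]  P^+=[0.4080 0.3758; 0.3758 0.8517]

K[0,0] = -0.3975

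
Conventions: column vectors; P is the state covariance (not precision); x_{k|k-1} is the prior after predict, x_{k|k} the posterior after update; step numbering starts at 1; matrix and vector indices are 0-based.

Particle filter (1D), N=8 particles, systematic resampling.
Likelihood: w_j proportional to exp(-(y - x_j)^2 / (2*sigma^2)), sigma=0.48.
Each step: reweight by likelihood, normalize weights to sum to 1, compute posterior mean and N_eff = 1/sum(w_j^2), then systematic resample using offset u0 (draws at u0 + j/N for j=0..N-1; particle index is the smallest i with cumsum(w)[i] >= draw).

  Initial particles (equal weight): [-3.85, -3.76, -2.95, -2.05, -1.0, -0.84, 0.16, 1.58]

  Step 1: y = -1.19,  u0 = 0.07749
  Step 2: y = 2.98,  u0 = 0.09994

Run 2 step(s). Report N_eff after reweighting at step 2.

step 1: w=[0.0000, 0.0000, 0.0006, 0.1050, 0.4835, 0.4008, 0.0100, 0.0000]  mean=-1.0358  Neff=2.4658  idx=[3, 4, 4, 4, 4, 5, 5, 5]
step 2: w=[0.0000, 0.0204, 0.0204, 0.0204, 0.0204, 0.3061, 0.3061, 0.3061]  mean=-0.8531  Neff=3.5359  idx=[5, 5, 5, 6, 6, 7, 7, 7]

N_eff = 3.5359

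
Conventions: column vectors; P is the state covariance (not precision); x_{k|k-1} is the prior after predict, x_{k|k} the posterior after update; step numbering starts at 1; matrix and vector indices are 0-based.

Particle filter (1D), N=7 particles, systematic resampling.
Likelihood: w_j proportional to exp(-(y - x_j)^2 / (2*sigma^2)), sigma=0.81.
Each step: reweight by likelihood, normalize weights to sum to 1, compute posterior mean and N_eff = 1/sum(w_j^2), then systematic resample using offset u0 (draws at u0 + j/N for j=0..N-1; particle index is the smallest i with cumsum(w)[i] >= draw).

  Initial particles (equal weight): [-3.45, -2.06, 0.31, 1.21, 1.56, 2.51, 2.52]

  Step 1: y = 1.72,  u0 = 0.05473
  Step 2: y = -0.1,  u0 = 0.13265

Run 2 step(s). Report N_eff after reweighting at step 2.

N_eff = 2.2715

step 1: w=[0.0000, 0.0000, 0.0675, 0.2519, 0.3012, 0.1909, 0.1886]  mean=1.7498  Neff=4.3347  idx=[2, 3, 4, 4, 5, 5, 6]
step 2: w=[0.6233, 0.1916, 0.0868, 0.0868, 0.0039, 0.0039, 0.0038]  mean=0.7250  Neff=2.2715  idx=[0, 0, 0, 0, 1, 2, 4]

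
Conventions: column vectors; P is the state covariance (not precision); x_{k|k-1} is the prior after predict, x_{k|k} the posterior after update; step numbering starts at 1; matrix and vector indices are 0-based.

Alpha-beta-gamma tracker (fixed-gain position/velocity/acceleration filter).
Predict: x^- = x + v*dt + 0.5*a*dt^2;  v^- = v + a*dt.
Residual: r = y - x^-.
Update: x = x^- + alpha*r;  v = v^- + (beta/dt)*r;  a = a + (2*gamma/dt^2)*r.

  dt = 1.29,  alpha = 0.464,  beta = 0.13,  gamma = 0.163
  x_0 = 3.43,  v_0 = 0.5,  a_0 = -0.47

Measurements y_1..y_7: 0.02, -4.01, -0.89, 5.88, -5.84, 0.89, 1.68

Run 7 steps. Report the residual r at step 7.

step 1: x_pred=3.6839  r=-3.6639  x^+=1.9839  v^+=-0.4755  a^+=-1.1878
step 2: x_pred=0.3821  r=-4.3921  x^+=-1.6558  v^+=-2.4504  a^+=-2.0482
step 3: x_pred=-6.5210  r=5.6310  x^+=-3.9082  v^+=-4.5251  a^+=-0.9451
step 4: x_pred=-10.5319  r=16.4119  x^+=-2.9168  v^+=-4.0903  a^+=2.2700
step 5: x_pred=-6.3045  r=0.4645  x^+=-6.0890  v^+=-1.1151  a^+=2.3610
step 6: x_pred=-5.5630  r=6.4530  x^+=-2.5688  v^+=2.5809  a^+=3.6252
step 7: x_pred=3.7769  r=-2.0969  x^+=2.8039  v^+=7.0461  a^+=3.2144

resid = -2.0969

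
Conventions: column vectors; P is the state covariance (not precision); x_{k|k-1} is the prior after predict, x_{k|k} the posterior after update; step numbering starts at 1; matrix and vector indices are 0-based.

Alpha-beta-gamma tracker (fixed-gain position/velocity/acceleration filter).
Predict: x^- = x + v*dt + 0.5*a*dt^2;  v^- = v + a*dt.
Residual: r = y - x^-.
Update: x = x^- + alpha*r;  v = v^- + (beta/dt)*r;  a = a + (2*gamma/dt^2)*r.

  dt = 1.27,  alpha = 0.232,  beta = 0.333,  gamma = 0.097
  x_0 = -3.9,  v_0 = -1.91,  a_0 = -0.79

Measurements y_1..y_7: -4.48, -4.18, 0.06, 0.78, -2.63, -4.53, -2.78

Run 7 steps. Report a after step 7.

a_post = -2.1645

step 1: x_pred=-6.9628  r=2.4828  x^+=-6.3868  v^+=-2.2623  a^+=-0.4914
step 2: x_pred=-9.6562  r=5.4762  x^+=-8.3857  v^+=-1.4505  a^+=0.1673
step 3: x_pred=-10.0929  r=10.1529  x^+=-7.7374  v^+=1.4241  a^+=1.3885
step 4: x_pred=-4.8090  r=5.5890  x^+=-3.5123  v^+=4.6530  a^+=2.0607
step 5: x_pred=4.0588  r=-6.6888  x^+=2.5070  v^+=5.5163  a^+=1.2562
step 6: x_pred=10.5258  r=-15.0558  x^+=7.0328  v^+=3.1640  a^+=-0.5547
step 7: x_pred=10.6037  r=-13.3837  x^+=7.4987  v^+=-1.0498  a^+=-2.1645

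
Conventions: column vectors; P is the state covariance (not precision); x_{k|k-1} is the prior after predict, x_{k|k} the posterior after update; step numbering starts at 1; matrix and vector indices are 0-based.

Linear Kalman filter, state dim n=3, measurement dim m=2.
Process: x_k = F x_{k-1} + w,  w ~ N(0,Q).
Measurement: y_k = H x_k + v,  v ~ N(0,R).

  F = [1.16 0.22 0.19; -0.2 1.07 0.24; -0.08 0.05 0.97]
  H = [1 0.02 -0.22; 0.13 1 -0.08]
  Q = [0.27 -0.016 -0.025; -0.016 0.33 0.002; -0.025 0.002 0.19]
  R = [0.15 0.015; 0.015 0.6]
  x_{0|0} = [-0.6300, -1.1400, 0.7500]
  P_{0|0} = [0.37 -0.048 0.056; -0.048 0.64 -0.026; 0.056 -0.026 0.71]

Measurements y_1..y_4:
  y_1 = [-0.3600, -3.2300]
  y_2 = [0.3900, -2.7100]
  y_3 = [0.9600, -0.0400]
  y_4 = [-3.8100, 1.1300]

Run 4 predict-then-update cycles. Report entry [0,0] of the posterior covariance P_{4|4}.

step 1: x^-=[-0.8391, -0.9138, 0.7209]  P^-=[0.8225 0.0305 0.1330; 0.0305 1.1202 0.1728; 0.1330 0.1728 0.8512]  S=[0.9553 0.1372; 0.1372 1.7171]  K=[0.8299 0.0076; -0.0781 0.6529; -0.0641 0.0762]  nu=[0.6560, -2.1494]  x^+=[-0.3109, -2.3684, 0.5151]  P^+=[0.1627 0.0098 0.1742; 0.0098 0.3964 0.0892; 0.1742 0.0892 0.8386]
step 2: x^-=[-0.7839, -2.3484, 0.4061]  P^-=[0.6277 0.1542 0.3325; 0.1542 0.8636 0.2766; 0.3325 0.2766 0.9626]  S=[0.6821 0.1880; 0.1880 1.4693]  K=[0.8068 0.0392; 0.0006 0.5863; 0.1446 0.1467]  nu=[1.3102, -0.2272]  x^+=[0.2642, -2.4808, 0.5623]  P^+=[0.1696 0.0312 0.2211; 0.0312 0.3584 0.1342; 0.2211 0.1342 0.9087]
step 3: x^-=[-0.1324, -2.5724, 0.4002]  P^-=[0.6730 0.1954 0.4073; 0.1954 0.8338 0.3262; 0.4073 0.3262 1.0255]  S=[0.6987 0.2166; 0.2166 1.4419]  K=[0.8252 0.0496; 0.0227 0.5744; 0.2156 0.1737]  nu=[1.2319, 2.5816]  x^+=[1.0123, -1.0615, 1.1141]  P^+=[0.1760 0.0383 0.2372; 0.0383 0.3521 0.1513; 0.2372 0.1513 0.9333]
step 4: x^-=[1.1524, -1.0709, 0.9466]  P^-=[0.6942 0.2102 0.4331; 0.2102 0.8324 0.3455; 0.4331 0.3455 1.0477]  S=[0.7101 0.2275; 0.2275 1.4412]  K=[0.8324 0.0530; 0.0289 0.5728; 0.2364 0.1833]  nu=[-4.7327, 2.1268]  x^+=[-2.6745, 0.0105, 0.2177]  P^+=[0.1781 0.0405 0.2418; 0.0405 0.3514 0.1573; 0.2418 0.1573 0.9398]

P_post[0,0] = 0.1781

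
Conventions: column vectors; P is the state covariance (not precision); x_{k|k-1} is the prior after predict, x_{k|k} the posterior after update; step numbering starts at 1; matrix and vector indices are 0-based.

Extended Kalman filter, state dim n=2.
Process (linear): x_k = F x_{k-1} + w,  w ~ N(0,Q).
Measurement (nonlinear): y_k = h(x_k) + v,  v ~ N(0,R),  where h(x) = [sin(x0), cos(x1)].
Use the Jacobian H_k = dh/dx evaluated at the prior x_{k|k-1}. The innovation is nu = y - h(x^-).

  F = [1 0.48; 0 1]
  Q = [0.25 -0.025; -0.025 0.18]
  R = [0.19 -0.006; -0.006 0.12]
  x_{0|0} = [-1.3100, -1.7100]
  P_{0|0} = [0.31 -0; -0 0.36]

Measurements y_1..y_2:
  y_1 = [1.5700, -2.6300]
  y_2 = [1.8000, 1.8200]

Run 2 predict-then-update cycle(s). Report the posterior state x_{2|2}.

step 1: x^-=[-2.1308, -1.7100]  P^-=[0.6429 0.1478; 0.1478 0.5400]  H_jac=[-0.5312 0.0000; 0.0000 0.9903]  S=[0.3714 -0.0838; -0.0838 0.6496]  K=[-0.8947 0.1100; -0.0265 0.8198]  nu=[2.4173, -2.4912]  x^+=[-4.5675, -3.8165]  P^+=[0.3213 0.0187; 0.0187 0.0995]
step 2: x^-=[-6.3995, -3.8165]  P^-=[0.6122 0.0415; 0.0415 0.2795]  H_jac=[0.9932 0.0000; 0.0000 -0.6248]  S=[0.7940 -0.0318; -0.0318 0.2291]  K=[0.7656 -0.0071; 0.0216 -0.7592]  nu=[1.9160, 2.6008]  x^+=[-4.9510, -5.7498]  P^+=[0.1465 0.0087; 0.0087 0.1460]

x_post = [-4.9510, -5.7498]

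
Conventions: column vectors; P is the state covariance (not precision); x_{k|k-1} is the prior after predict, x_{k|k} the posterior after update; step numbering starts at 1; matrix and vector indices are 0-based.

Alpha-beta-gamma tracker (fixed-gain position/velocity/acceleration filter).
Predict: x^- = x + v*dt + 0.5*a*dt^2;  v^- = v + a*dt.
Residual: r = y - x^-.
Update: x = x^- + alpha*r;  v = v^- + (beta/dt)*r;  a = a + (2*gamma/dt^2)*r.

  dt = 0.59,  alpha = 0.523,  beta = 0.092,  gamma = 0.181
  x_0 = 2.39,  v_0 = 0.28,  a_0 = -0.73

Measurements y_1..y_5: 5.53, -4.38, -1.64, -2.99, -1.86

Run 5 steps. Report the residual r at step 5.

step 1: x_pred=2.4281  r=3.1019  x^+=4.0504  v^+=0.3330  a^+=2.4957
step 2: x_pred=4.6813  r=-9.0613  x^+=-0.0578  v^+=0.3925  a^+=-6.9274
step 3: x_pred=-1.0319  r=-0.6081  x^+=-1.3499  v^+=-3.7895  a^+=-7.5597
step 4: x_pred=-4.9015  r=1.9115  x^+=-3.9018  v^+=-7.9516  a^+=-5.5719
step 5: x_pred=-9.5630  r=7.7030  x^+=-5.5343  v^+=-10.0379  a^+=2.4387

resid = 7.7030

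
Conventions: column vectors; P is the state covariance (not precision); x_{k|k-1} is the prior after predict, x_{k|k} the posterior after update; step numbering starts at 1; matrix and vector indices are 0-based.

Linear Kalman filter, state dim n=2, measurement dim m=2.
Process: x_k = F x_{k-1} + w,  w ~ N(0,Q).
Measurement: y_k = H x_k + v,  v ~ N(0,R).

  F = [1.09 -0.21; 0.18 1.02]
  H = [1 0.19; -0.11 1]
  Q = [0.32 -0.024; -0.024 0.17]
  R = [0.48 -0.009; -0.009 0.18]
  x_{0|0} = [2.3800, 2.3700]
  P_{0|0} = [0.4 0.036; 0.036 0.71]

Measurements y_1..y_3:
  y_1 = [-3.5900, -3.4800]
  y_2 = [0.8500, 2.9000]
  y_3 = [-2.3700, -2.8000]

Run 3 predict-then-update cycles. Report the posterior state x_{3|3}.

x_post = [-1.1329, -1.5412]

step 1: x^-=[2.0965, 2.8458]  P^-=[0.8101 -0.0589; -0.0589 0.9349]  S=[1.3014 0.0218; 0.0218 1.1376]  K=[0.6162 -0.1419; 0.0774 0.8260]  nu=[-6.2272, -6.0952]  x^+=[-0.8756, -2.6704]  P^+=[0.2968 0.0015; 0.0015 0.1482]
step 2: x^-=[-0.3937, -2.8814]  P^-=[0.6784 0.0042; 0.0042 0.3343]  S=[1.1721 -0.0160; -0.0160 0.5216]  K=[0.5779 -0.1173; 0.0665 0.6421]  nu=[1.7911, 5.7381]  x^+=[-0.0319, 0.9222]  P^+=[0.2776 0.0042; 0.0042 0.1154]
step 3: x^-=[-0.2284, 0.9349]  P^-=[0.6530 0.0103; 0.0103 0.3007]  S=[1.1478 -0.0136; -0.0136 0.4863]  K=[0.5693 -0.1106; 0.0661 0.6178]  nu=[-2.3192, -3.7600]  x^+=[-1.1329, -1.5412]  P^+=[0.2733 0.0050; 0.0050 0.1112]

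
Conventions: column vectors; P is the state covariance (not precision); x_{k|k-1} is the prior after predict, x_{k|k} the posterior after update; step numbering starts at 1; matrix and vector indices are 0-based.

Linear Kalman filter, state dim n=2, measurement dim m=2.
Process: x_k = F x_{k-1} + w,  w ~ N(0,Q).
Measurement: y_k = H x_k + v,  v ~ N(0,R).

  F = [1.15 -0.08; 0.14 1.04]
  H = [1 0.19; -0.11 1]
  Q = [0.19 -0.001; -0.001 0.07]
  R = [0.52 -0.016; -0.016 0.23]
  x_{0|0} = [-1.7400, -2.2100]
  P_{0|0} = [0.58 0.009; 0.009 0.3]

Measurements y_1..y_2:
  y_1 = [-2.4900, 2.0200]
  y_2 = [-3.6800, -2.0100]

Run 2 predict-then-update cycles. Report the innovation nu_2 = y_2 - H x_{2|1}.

step 1: x^-=[-1.8242, -2.5420]  P^-=[0.9573 0.0781; 0.0781 0.4085]  S=[1.5217 0.0328; 0.0328 0.6329]  K=[0.6405 -0.0762; 0.0888 0.6273]  nu=[-0.1828, 4.3613]  x^+=[-2.2735, 0.1774]  P^+=[0.3326 0.0088; 0.0088 0.1438]
step 2: x^-=[-2.6287, -0.1338]  P^-=[0.6292 0.0510; 0.0510 0.2346]  S=[1.1770 0.0093; 0.0093 0.4610]  K=[0.5432 -0.0504; 0.0773 0.4952]  nu=[-1.0259, -2.1654]  x^+=[-3.0767, -1.2854]  P^+=[0.2812 0.0106; 0.0106 0.1138]

innov = [-1.0259, -2.1654]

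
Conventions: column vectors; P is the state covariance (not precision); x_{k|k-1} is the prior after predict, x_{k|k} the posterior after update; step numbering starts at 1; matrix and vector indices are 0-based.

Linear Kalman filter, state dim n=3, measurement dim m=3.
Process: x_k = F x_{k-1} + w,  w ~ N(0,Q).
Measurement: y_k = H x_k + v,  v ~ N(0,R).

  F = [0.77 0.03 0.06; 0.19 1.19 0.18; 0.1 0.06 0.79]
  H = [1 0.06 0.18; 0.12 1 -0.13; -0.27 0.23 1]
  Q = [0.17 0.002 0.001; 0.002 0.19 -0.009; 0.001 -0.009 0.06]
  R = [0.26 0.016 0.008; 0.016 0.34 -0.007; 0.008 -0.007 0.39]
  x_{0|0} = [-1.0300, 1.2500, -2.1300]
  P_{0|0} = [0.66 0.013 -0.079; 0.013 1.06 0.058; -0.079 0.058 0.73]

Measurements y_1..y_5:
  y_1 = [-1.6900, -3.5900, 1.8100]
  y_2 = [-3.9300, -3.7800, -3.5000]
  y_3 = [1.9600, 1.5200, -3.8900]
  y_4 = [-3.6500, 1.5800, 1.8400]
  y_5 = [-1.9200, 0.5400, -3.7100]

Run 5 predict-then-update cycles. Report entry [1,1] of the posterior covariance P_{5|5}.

step 1: x^-=[-0.8834, 0.9084, -1.7107]  P^-=[0.5584 0.1489 0.0420; 0.1489 1.7639 0.2266; 0.0420 0.2266 0.5192]  S=[0.8795 0.3611 0.0698; 0.3611 2.0962 0.5034; 0.0698 0.5034 1.1062]  K=[0.6567 0.0150 -0.1156; -0.0042 0.7949 0.1738; 0.1588 -0.0766 0.5310]  nu=[-0.5532, -4.6148, 3.0733]  x^+=[-1.6713, -2.2236, 0.1866]  P^+=[0.1691 -0.0030 0.0064; -0.0030 0.2693 -0.0006; 0.0064 -0.0006 0.2108]
step 2: x^-=[-1.3424, -2.9300, -0.1532]  P^-=[0.2717 0.0367 0.0283; 0.0367 0.5831 0.0435; 0.0283 0.0435 0.1951]  S=[0.5556 0.1205 0.0170; 0.1205 0.9269 0.1307; 0.0170 0.1307 0.6360]  K=[0.5009 0.0162 -0.0743; 0.0073 0.6072 0.1388; 0.1170 -0.0363 0.3149]  nu=[-2.3842, -0.7088, -3.0354]  x^+=[-2.3225, -3.7992, -1.3622]  P^+=[0.1282 -0.0001 0.0095; -0.0001 0.2059 0.0026; 0.0095 0.0026 0.1260]
step 3: x^-=[-1.9840, -5.2075, -1.5364]  P^-=[0.2475 0.0310 0.0231; 0.0310 0.4920 0.0301; 0.0231 0.0301 0.1424]  S=[0.5266 0.1058 0.0053; 0.1058 0.8369 0.1049; 0.0053 0.1049 0.5740]  K=[0.4787 0.0174 -0.0713; 0.0094 0.5701 0.1307; 0.0989 -0.0271 0.2533]  nu=[4.5330, 6.7658, -1.6916]  x^+=[0.4240, -1.5287, -1.6999]  P^+=[0.1225 0.0005 0.0089; 0.0005 0.1934 0.0027; 0.0089 0.0027 0.1015]
step 4: x^-=[0.1786, -2.0445, -1.3922]  P^-=[0.2440 0.0299 0.0211; 0.0299 0.4736 0.0257; 0.0211 0.0257 0.1270]  S=[0.5216 0.1030 0.0006; 0.1030 0.8191 0.0985; 0.0006 0.0985 0.5565]  K=[0.4752 0.0178 -0.0717; 0.0096 0.5619 0.1280; 0.0920 -0.0252 0.2329]  nu=[-3.4554, 3.4221, 3.7507]  x^+=[-1.6713, 0.3250, -0.9230]  P^+=[0.1217 0.0007 0.0084; 0.0007 0.1905 0.0024; 0.0084 0.0024 0.0935]
step 5: x^-=[-1.3325, -0.0969, -0.8768]  P^-=[0.2435 0.0297 0.0204; 0.0297 0.4691 0.0240; 0.0204 0.0240 0.1218]  S=[0.5205 0.1023 -0.0011; 0.1023 0.8149 0.0964; -0.0011 0.0964 0.5507]  K=[0.4745 0.0179 -0.0721; 0.0096 0.5600 0.1269; 0.0895 -0.0249 0.2257]  nu=[-0.4238, 0.6828, -3.1707]  x^+=[-1.2929, -0.1210, -1.6475]  P^+=[0.1216 0.0007 0.0082; 0.0007 0.1899 0.0022; 0.0082 0.0022 0.0906]

P_post[1,1] = 0.1899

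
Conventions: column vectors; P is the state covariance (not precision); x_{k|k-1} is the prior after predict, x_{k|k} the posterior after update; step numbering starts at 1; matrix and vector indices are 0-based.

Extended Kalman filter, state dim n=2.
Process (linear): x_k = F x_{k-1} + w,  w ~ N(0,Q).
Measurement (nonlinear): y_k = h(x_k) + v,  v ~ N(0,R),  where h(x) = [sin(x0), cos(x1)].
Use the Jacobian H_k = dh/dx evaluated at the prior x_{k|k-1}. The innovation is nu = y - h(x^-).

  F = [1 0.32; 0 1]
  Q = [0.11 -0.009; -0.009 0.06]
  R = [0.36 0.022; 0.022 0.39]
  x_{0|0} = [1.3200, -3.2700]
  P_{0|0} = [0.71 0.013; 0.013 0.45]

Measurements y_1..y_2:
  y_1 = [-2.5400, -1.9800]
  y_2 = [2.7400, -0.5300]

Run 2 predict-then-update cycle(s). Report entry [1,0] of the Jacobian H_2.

H_jac[1,0] = 0.0000

step 1: x^-=[0.2736, -3.2700]  P^-=[0.8744 0.1480; 0.1480 0.5100]  H_jac=[0.9628 0.0000; 0.0000 -0.1281]  S=[1.1706 0.0038; 0.0038 0.3984]  K=[0.7194 -0.0544; 0.1223 -0.1651]  nu=[-2.8102, -0.9882]  x^+=[-1.6943, -3.4504]  P^+=[0.2677 0.0419; 0.0419 0.4818]
step 2: x^-=[-2.7984, -3.4504]  P^-=[0.4539 0.1871; 0.1871 0.5418]  H_jac=[-0.9417 0.0000; 0.0000 -0.3040]  S=[0.7625 0.0756; 0.0756 0.4401]  K=[-0.5572 -0.0336; -0.1974 -0.3403]  nu=[3.0765, 0.4227]  x^+=[-4.5270, -4.2015]  P^+=[0.2138 0.0834; 0.0834 0.4510]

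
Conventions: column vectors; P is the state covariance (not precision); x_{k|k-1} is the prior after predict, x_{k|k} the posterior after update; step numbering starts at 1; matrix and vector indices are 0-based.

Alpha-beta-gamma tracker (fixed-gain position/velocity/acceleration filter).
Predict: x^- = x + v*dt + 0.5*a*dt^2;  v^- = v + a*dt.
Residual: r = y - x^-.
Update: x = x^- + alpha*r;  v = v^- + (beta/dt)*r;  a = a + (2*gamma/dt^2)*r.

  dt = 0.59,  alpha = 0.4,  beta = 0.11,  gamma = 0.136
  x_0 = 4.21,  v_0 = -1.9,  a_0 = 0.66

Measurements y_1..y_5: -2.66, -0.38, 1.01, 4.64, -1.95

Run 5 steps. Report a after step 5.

step 1: x_pred=3.2039  r=-5.8639  x^+=0.8583  v^+=-2.6039  a^+=-3.9219
step 2: x_pred=-1.3606  r=0.9806  x^+=-0.9683  v^+=-4.7350  a^+=-3.1557
step 3: x_pred=-4.3112  r=5.3212  x^+=-2.1827  v^+=-5.6048  a^+=1.0022
step 4: x_pred=-5.3151  r=9.9551  x^+=-1.3331  v^+=-3.1574  a^+=8.7810
step 5: x_pred=-1.6676  r=-0.2824  x^+=-1.7806  v^+=1.9707  a^+=8.5604

a_post = 8.5604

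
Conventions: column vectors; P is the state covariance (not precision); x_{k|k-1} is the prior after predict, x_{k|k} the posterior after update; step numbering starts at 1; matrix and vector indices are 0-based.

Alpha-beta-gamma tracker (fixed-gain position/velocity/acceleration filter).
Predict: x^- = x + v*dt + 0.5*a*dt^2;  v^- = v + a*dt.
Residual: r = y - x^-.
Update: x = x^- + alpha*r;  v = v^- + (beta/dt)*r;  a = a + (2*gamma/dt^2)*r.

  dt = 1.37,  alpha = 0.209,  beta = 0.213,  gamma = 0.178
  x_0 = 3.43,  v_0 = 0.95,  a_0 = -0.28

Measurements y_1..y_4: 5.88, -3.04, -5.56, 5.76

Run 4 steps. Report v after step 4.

v_post = -6.0161

step 1: x_pred=4.4687  r=1.4113  x^+=4.7637  v^+=0.7858  a^+=-0.0123
step 2: x_pred=5.8287  r=-8.8687  x^+=3.9751  v^+=-0.6099  a^+=-1.6945
step 3: x_pred=1.5494  r=-7.1094  x^+=0.0635  v^+=-4.0367  a^+=-3.0429
step 4: x_pred=-8.3224  r=14.0824  x^+=-5.3792  v^+=-6.0161  a^+=-0.3719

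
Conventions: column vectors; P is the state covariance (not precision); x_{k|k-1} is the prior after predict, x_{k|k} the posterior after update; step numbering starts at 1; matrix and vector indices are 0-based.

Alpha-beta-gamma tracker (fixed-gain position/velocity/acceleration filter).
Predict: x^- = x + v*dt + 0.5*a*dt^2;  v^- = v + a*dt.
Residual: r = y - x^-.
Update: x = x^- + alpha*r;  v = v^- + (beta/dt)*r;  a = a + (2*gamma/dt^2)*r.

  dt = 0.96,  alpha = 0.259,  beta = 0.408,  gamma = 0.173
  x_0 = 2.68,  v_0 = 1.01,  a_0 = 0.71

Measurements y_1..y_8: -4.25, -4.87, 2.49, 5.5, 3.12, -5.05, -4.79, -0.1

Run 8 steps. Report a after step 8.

step 1: x_pred=3.9768  r=-8.2268  x^+=1.8460  v^+=-1.8048  a^+=-2.3786
step 2: x_pred=-0.9826  r=-3.8874  x^+=-1.9894  v^+=-5.7404  a^+=-3.8381
step 3: x_pred=-9.2688  r=11.7588  x^+=-6.2233  v^+=-4.4274  a^+=0.5766
step 4: x_pred=-10.2079  r=15.7079  x^+=-6.1396  v^+=2.8019  a^+=6.4739
step 5: x_pred=-0.4665  r=3.5865  x^+=0.4624  v^+=10.5411  a^+=7.8204
step 6: x_pred=14.1855  r=-19.2355  x^+=9.2035  v^+=9.8736  a^+=0.5987
step 7: x_pred=18.9581  r=-23.7481  x^+=12.8073  v^+=0.3555  a^+=-8.3171
step 8: x_pred=9.3160  r=-9.4160  x^+=6.8773  v^+=-11.6308  a^+=-11.8522

a_post = -11.8522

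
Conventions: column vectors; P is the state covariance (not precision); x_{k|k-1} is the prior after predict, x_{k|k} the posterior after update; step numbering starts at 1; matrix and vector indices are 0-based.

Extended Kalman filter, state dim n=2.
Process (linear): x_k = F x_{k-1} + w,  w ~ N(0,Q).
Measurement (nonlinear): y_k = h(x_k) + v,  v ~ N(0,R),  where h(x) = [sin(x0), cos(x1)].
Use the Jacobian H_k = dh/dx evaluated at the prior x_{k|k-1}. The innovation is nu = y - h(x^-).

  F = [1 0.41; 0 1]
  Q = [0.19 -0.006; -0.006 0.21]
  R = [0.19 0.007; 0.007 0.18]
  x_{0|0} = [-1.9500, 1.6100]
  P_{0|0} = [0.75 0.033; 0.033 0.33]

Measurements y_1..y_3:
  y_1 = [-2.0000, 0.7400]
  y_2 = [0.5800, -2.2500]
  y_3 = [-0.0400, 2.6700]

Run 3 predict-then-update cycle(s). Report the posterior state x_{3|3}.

step 1: x^-=[-1.2899, 1.6100]  P^-=[1.0225 0.1623; 0.1623 0.5400]  H_jac=[0.2772 0.0000; 0.0000 -0.9992]  S=[0.2686 -0.0380; -0.0380 0.7192]  K=[1.0312 -0.1711; 0.0619 -0.7470]  nu=[-1.0392, 0.7792]  x^+=[-2.4949, 0.9636]  P^+=[0.7025 0.0236; 0.0236 0.1341]
step 2: x^-=[-2.0998, 0.9636]  P^-=[0.9344 0.0726; 0.0726 0.3441]  H_jac=[-0.5047 0.0000; 0.0000 -0.8212]  S=[0.4280 0.0371; 0.0371 0.4121]  K=[-1.0978 -0.0459; -0.0264 -0.6834]  nu=[1.4433, -2.8206]  x^+=[-3.5550, 2.8532]  P^+=[0.4140 0.0194; 0.0194 0.1500]
step 3: x^-=[-2.3852, 2.8532]  P^-=[0.6451 0.0749; 0.0749 0.3600]  H_jac=[-0.7273 0.0000; 0.0000 -0.2844]  S=[0.5312 0.0225; 0.0225 0.2091]  K=[-0.8829 -0.0069; -0.0822 -0.4808]  nu=[0.6463, 3.6287]  x^+=[-2.9809, 1.0552]  P^+=[0.2307 0.0261; 0.0261 0.3063]

x_post = [-2.9809, 1.0552]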